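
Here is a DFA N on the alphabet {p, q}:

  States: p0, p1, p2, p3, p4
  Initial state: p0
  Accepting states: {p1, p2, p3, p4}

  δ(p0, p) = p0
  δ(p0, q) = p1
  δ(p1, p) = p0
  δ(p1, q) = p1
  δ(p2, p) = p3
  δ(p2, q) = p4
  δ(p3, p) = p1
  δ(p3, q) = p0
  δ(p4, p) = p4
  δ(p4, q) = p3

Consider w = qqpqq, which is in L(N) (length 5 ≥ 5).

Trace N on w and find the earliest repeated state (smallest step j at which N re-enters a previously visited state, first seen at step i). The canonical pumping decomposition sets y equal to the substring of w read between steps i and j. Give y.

State sequence: p0 -q-> p1 -q-> p1 -p-> p0 -q-> p1 -q-> p1
First repeat at step 2: p1 was already visited.

So i = 1, j = 2, giving x = w[0:1] = q, y = w[1:2] = q, z = w[2:5] = pqq.
Check: |xy| = 2 ≤ 5 and |y| = 1 ≥ 1. Reading y takes N from p1 back to p1, so every xyⁱz is accepted.

q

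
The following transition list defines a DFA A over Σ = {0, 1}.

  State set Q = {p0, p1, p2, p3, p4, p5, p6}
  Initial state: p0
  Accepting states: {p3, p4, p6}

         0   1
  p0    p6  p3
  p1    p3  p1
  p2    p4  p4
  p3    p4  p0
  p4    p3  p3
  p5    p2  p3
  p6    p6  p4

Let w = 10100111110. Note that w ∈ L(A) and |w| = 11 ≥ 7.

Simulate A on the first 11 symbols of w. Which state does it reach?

State sequence: p0 -1-> p3 -0-> p4 -1-> p3 -0-> p4 -0-> p3 -1-> p0 -1-> p3 -1-> p0 -1-> p3 -1-> p0 -0-> p6

After reading 11 characters, A is in state p6.

p6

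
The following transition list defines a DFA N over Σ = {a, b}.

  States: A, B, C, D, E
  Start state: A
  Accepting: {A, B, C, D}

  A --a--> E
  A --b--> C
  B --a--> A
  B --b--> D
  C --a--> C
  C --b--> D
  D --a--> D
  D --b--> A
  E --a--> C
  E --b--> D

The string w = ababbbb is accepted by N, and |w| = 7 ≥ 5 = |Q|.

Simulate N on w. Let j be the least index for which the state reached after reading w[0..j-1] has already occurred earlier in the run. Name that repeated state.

State sequence: A -a-> E -b-> D -a-> D -b-> A -b-> C -b-> D -b-> A
First repeat at step 3: D was already visited.

The earliest repeat is at step j = 3: N is in D, which it already visited at step i = 2.

D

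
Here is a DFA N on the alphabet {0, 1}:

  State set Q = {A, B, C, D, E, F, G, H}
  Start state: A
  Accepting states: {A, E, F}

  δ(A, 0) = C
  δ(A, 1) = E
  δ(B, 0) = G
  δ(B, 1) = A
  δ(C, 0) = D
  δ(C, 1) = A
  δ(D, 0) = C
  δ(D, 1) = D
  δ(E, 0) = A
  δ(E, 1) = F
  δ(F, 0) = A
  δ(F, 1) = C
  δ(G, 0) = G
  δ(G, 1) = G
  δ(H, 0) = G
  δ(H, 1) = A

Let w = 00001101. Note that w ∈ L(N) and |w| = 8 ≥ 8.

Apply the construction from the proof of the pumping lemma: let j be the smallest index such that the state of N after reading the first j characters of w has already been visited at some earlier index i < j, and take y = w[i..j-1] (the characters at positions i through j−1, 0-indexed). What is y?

00

Run of N on w = 0 0 0 0 1 1 0 1:
  step 0: A  (start)
  step 1: C  (read 0: A→C)
  step 2: D  (read 0: C→D)
  step 3: C  (read 0: D→C)   ← first repeat (C seen earlier)
  step 4: D  (read 0: C→D)
  step 5: D  (read 1: D→D)
  step 6: D  (read 1: D→D)
  step 7: C  (read 0: D→C)
  step 8: A  (read 1: C→A)

So i = 1, j = 3, giving x = w[0:1] = 0, y = w[1:3] = 00, z = w[3:8] = 01101.
Check: |xy| = 3 ≤ 8 and |y| = 2 ≥ 1. Reading y takes N from C back to C, so every xyⁱz is accepted.
Since N has 8 states, any run of length ≥ 8 visits 8+1 states, so by pigeonhole some state repeats within the first 8 steps — that repeat gives the pumpable loop.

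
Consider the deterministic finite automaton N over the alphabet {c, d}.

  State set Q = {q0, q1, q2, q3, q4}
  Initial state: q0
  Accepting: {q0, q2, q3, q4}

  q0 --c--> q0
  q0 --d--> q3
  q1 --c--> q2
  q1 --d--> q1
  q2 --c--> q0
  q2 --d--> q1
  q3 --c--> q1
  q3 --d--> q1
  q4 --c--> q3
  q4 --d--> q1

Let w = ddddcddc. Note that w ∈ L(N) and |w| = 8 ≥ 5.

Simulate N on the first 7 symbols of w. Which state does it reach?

State sequence: q0 -d-> q3 -d-> q1 -d-> q1 -d-> q1 -c-> q2 -d-> q1 -d-> q1

After reading 7 characters, N is in state q1.
(This kind of state-tracing is the core of the pumping-lemma construction: with 5 states, pigeonhole forces a repeat within the first 5 steps.)

q1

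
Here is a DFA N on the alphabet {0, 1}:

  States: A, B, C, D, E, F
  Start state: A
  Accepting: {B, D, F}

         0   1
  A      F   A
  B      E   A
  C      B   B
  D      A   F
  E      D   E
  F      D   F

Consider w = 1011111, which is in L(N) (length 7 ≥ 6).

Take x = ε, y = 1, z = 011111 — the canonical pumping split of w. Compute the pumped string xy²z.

11011111

xy^2z = ε·1·1·011111 = 11011111.
Reading y = 1 takes N from A back to A, so after x·y·y the machine is still in A, and z then leads to the accepting state F. Hence 11011111 ∈ L(N).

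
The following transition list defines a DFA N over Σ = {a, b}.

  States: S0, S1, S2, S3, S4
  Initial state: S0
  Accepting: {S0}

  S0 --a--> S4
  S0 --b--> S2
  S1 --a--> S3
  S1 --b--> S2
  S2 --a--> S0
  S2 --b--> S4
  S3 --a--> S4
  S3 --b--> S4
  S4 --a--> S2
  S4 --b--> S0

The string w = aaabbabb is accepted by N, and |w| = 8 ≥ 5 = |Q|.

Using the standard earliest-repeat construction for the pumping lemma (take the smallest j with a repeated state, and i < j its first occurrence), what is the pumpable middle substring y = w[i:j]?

Run of N on w = a a a b b a b b:
  step 0: S0  (start)
  step 1: S4  (read a: S0→S4)
  step 2: S2  (read a: S4→S2)
  step 3: S0  (read a: S2→S0)   ← first repeat (S0 seen earlier)
  step 4: S2  (read b: S0→S2)
  step 5: S4  (read b: S2→S4)
  step 6: S2  (read a: S4→S2)
  step 7: S4  (read b: S2→S4)
  step 8: S0  (read b: S4→S0)

So i = 0, j = 3, giving x = w[0:0] = ε, y = w[0:3] = aaa, z = w[3:8] = bbabb.
Check: |xy| = 3 ≤ 5 and |y| = 3 ≥ 1. Reading y takes N from S0 back to S0, so every xyⁱz is accepted.
Pumping length from the standard proof: p = 5 (the number of states). The repeated state found above gives |xy| = j ≤ 5 and |y| = j − i ≥ 1.

aaa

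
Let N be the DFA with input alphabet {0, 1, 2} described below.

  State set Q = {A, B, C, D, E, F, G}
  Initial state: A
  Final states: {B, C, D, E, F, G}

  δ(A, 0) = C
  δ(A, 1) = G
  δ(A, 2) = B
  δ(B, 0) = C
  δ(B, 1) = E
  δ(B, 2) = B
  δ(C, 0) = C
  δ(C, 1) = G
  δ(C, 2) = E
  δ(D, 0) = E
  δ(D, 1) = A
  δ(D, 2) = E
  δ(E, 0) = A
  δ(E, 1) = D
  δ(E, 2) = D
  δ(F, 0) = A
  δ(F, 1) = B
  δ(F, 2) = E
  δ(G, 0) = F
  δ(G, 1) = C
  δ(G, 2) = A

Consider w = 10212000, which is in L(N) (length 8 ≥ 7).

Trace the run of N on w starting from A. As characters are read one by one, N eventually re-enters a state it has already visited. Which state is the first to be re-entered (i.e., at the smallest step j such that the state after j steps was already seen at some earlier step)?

Run of N on w = 1 0 2 1 2 0 0 0:
  step 0: A  (start)
  step 1: G  (read 1: A→G)
  step 2: F  (read 0: G→F)
  step 3: E  (read 2: F→E)
  step 4: D  (read 1: E→D)
  step 5: E  (read 2: D→E)   ← first repeat (E seen earlier)
  step 6: A  (read 0: E→A)
  step 7: C  (read 0: A→C)
  step 8: C  (read 0: C→C)

The earliest repeat is at step j = 5: N is in E, which it already visited at step i = 3.

E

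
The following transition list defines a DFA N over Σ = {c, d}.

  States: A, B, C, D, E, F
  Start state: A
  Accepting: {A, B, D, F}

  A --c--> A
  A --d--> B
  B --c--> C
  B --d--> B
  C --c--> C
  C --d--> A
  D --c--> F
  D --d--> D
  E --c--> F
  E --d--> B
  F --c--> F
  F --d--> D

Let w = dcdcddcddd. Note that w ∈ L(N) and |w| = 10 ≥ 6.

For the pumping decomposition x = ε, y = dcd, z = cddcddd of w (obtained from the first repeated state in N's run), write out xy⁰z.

cddcddd

xy⁰z = xz = ε·cddcddd = cddcddd.
Reading y = dcd takes N from A back to A, so after x the machine is still in A, and z then leads to the accepting state B. Hence cddcddd ∈ L(N).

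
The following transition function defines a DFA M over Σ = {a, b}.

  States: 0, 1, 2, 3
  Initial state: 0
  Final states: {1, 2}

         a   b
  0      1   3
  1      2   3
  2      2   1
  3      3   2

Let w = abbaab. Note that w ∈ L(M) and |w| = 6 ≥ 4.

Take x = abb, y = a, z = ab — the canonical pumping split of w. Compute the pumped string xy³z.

xy^3z = abb·a·a·a·ab = abbaaaab.
Reading y = a takes M from 2 back to 2, so after x·y·y·y the machine is still in 2, and z then leads to the accepting state 1. Hence abbaaaab ∈ L(M).

abbaaaab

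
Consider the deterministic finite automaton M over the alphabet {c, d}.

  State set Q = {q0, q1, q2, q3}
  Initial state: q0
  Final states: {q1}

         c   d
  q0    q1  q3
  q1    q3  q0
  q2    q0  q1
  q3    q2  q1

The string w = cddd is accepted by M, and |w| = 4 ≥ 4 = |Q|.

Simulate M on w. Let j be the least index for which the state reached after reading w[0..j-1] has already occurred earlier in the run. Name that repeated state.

q0

State sequence: q0 -c-> q1 -d-> q0 -d-> q3 -d-> q1
First repeat at step 2: q0 was already visited.

The earliest repeat is at step j = 2: M is in q0, which it already visited at step i = 0.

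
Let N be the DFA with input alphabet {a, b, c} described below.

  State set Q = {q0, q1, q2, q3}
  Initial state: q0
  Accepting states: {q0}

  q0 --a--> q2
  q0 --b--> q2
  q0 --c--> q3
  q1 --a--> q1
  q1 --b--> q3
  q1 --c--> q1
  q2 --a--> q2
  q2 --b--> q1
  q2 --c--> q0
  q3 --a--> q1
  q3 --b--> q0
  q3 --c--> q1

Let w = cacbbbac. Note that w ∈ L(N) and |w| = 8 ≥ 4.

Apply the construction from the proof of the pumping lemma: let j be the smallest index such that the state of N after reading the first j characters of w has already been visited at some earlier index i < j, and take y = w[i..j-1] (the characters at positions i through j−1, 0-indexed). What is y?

State sequence: q0 -c-> q3 -a-> q1 -c-> q1 -b-> q3 -b-> q0 -b-> q2 -a-> q2 -c-> q0
First repeat at step 3: q1 was already visited.

So i = 2, j = 3, giving x = w[0:2] = ca, y = w[2:3] = c, z = w[3:8] = bbbac.
Check: |xy| = 3 ≤ 4 and |y| = 1 ≥ 1. Reading y takes N from q1 back to q1, so every xyⁱz is accepted.
Since N has 4 states, any run of length ≥ 4 visits 4+1 states, so by pigeonhole some state repeats within the first 4 steps — that repeat gives the pumpable loop.

c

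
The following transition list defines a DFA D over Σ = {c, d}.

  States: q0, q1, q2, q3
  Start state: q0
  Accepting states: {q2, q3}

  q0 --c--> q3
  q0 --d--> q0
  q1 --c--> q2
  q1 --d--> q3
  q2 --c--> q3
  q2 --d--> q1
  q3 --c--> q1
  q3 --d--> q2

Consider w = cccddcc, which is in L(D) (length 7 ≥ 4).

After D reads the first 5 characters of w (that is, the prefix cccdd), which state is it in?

Run of D on the first 5 characters of w = c c c d d:
  step 0: q0  (start)
  step 1: q3  (read c: q0→q3)
  step 2: q1  (read c: q3→q1)
  step 3: q2  (read c: q1→q2)
  step 4: q1  (read d: q2→q1)
  step 5: q3  (read d: q1→q3)

After reading 5 characters, D is in state q3.

q3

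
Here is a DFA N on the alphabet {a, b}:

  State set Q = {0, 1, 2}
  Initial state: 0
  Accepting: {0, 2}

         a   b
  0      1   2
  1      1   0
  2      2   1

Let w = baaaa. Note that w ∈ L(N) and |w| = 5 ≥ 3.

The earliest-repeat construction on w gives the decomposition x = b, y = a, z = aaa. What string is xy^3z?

baaaaaa

xy^3z = b·a·a·a·aaa = baaaaaa.
Reading y = a takes N from 2 back to 2, so after x·y·y·y the machine is still in 2, and z then leads to the accepting state 2. Hence baaaaaa ∈ L(N).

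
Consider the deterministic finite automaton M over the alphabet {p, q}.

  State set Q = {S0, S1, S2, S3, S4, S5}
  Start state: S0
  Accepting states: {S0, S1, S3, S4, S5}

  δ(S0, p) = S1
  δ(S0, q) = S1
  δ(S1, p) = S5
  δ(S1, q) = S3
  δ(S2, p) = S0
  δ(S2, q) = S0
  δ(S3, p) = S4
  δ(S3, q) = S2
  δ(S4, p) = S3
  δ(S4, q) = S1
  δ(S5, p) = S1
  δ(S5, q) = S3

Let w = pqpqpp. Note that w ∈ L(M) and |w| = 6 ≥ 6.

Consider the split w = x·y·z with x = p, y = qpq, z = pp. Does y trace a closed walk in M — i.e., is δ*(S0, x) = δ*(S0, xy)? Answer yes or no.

Run of M on the first 4 characters of w = p q p q:
  step 0: S0  (start)
  step 1: S1  (read p: S0→S1)
  step 2: S3  (read q: S1→S3)
  step 3: S4  (read p: S3→S4)
  step 4: S1  (read q: S4→S1)

After x (step 1): S1. After xy (step 4): S1.
They match, so y = qpq drives M around a cycle from S1 back to itself; pumping y any number of times keeps M in S1 before reading z, and xyⁱz ∈ L(M) for every i ≥ 0.

yes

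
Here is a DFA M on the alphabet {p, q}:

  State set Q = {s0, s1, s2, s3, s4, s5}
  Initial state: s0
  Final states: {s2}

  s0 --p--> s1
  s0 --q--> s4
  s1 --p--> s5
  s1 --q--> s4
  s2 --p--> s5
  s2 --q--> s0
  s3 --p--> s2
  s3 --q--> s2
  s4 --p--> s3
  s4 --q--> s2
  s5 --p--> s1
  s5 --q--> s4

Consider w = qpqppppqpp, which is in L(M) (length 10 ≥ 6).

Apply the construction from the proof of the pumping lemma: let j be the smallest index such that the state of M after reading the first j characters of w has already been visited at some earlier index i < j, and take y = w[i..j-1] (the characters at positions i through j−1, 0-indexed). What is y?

pp

Run of M on w = q p q p p p p q p p:
  step 0: s0  (start)
  step 1: s4  (read q: s0→s4)
  step 2: s3  (read p: s4→s3)
  step 3: s2  (read q: s3→s2)
  step 4: s5  (read p: s2→s5)
  step 5: s1  (read p: s5→s1)
  step 6: s5  (read p: s1→s5)   ← first repeat (s5 seen earlier)
  step 7: s1  (read p: s5→s1)
  step 8: s4  (read q: s1→s4)
  step 9: s3  (read p: s4→s3)
  step 10: s2  (read p: s3→s2)

So i = 4, j = 6, giving x = w[0:4] = qpqp, y = w[4:6] = pp, z = w[6:10] = pqpp.
Check: |xy| = 6 ≤ 6 and |y| = 2 ≥ 1. Reading y takes M from s5 back to s5, so every xyⁱz is accepted.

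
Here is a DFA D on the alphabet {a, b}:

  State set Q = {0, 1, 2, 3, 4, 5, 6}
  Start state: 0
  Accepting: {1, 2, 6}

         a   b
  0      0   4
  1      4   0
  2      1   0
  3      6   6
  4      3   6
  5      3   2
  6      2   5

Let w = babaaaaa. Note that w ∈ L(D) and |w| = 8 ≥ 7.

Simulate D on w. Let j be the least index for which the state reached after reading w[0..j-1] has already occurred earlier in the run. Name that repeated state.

4

State sequence: 0 -b-> 4 -a-> 3 -b-> 6 -a-> 2 -a-> 1 -a-> 4 -a-> 3 -a-> 6
First repeat at step 6: 4 was already visited.

The earliest repeat is at step j = 6: D is in 4, which it already visited at step i = 1.
Pumping length from the standard proof: p = 7 (the number of states). The repeated state found above gives |xy| = j ≤ 7 and |y| = j − i ≥ 1.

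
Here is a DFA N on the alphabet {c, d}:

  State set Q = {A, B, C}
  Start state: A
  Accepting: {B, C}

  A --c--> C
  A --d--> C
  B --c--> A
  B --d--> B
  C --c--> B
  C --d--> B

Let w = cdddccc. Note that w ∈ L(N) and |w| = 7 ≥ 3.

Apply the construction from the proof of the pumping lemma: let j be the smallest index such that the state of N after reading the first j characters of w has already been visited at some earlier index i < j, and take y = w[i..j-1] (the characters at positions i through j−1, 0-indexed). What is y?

d

State sequence: A -c-> C -d-> B -d-> B -d-> B -c-> A -c-> C -c-> B
First repeat at step 3: B was already visited.

So i = 2, j = 3, giving x = w[0:2] = cd, y = w[2:3] = d, z = w[3:7] = dccc.
Check: |xy| = 3 ≤ 3 and |y| = 1 ≥ 1. Reading y takes N from B back to B, so every xyⁱz is accepted.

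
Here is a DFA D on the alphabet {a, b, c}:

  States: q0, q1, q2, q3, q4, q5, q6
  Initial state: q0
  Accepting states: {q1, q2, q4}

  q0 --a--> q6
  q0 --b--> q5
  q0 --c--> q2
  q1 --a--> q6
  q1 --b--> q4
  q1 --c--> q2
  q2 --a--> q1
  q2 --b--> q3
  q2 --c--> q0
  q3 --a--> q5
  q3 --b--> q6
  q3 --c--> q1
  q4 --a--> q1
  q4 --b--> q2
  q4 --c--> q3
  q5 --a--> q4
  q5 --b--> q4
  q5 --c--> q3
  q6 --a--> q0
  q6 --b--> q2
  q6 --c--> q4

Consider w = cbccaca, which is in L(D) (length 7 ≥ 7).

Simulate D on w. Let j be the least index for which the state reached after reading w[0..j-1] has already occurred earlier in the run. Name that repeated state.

q2

Run of D on w = c b c c a c a:
  step 0: q0  (start)
  step 1: q2  (read c: q0→q2)
  step 2: q3  (read b: q2→q3)
  step 3: q1  (read c: q3→q1)
  step 4: q2  (read c: q1→q2)   ← first repeat (q2 seen earlier)
  step 5: q1  (read a: q2→q1)
  step 6: q2  (read c: q1→q2)
  step 7: q1  (read a: q2→q1)

The earliest repeat is at step j = 4: D is in q2, which it already visited at step i = 1.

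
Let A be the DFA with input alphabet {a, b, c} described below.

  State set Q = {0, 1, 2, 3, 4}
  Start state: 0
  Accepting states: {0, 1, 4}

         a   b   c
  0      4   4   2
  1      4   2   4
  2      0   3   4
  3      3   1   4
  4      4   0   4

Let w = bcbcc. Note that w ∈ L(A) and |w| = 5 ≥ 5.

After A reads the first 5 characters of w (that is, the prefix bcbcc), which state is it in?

4

State sequence: 0 -b-> 4 -c-> 4 -b-> 0 -c-> 2 -c-> 4

After reading 5 characters, A is in state 4.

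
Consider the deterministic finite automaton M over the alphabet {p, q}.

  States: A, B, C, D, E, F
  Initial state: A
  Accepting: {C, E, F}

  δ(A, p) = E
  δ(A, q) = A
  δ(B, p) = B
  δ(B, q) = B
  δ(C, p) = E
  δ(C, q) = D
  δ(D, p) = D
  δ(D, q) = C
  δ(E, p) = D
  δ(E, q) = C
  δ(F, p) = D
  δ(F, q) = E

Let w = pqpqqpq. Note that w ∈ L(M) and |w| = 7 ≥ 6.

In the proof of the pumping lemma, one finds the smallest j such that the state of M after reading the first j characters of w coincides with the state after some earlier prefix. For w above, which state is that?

State sequence: A -p-> E -q-> C -p-> E -q-> C -q-> D -p-> D -q-> C
First repeat at step 3: E was already visited.

The earliest repeat is at step j = 3: M is in E, which it already visited at step i = 1.

E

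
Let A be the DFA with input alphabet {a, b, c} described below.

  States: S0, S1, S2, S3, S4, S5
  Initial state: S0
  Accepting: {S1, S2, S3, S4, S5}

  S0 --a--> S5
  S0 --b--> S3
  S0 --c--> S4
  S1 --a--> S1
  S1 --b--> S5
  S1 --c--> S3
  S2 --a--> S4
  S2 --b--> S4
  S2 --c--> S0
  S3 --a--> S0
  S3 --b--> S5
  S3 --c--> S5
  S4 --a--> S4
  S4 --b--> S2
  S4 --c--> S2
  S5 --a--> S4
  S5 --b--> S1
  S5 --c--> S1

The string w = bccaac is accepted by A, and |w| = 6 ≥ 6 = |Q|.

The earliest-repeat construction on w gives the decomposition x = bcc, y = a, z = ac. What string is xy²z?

bccaaac

xy^2z = bcc·a·a·ac = bccaaac.
Reading y = a takes A from S1 back to S1, so after x·y·y the machine is still in S1, and z then leads to the accepting state S3. Hence bccaaac ∈ L(A).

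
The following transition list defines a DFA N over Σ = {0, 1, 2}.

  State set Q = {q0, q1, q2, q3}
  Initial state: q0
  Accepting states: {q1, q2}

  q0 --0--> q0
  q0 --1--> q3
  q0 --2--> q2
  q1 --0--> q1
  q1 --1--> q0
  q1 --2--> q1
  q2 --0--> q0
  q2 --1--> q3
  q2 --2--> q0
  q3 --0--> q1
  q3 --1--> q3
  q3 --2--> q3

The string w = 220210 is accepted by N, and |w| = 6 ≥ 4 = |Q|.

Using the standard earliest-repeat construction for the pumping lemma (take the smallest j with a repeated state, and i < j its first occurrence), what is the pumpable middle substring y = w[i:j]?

Run of N on w = 2 2 0 2 1 0:
  step 0: q0  (start)
  step 1: q2  (read 2: q0→q2)
  step 2: q0  (read 2: q2→q0)   ← first repeat (q0 seen earlier)
  step 3: q0  (read 0: q0→q0)
  step 4: q2  (read 2: q0→q2)
  step 5: q3  (read 1: q2→q3)
  step 6: q1  (read 0: q3→q1)

So i = 0, j = 2, giving x = w[0:0] = ε, y = w[0:2] = 22, z = w[2:6] = 0210.
Check: |xy| = 2 ≤ 4 and |y| = 2 ≥ 1. Reading y takes N from q0 back to q0, so every xyⁱz is accepted.
Since N has 4 states, any run of length ≥ 4 visits 4+1 states, so by pigeonhole some state repeats within the first 4 steps — that repeat gives the pumpable loop.

22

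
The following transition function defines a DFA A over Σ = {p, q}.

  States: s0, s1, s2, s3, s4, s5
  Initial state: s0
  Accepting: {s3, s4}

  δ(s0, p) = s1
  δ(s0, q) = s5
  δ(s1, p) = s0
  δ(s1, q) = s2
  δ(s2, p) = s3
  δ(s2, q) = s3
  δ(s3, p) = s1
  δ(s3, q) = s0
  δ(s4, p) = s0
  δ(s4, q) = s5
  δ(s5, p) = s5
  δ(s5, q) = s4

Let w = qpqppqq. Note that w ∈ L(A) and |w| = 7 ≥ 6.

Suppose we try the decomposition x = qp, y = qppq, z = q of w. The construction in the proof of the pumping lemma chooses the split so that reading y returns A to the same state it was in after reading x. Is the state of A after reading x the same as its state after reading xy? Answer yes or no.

State sequence: s0 -q-> s5 -p-> s5 -q-> s4 -p-> s0 -p-> s1 -q-> s2

After x (step 2): s5. After xy (step 6): s2.
They differ (s5 ≠ s2), so y is not a cycle from the state after x; this split is not the one the pumping-lemma construction produces, and pumping y need not keep the string in L(A).

no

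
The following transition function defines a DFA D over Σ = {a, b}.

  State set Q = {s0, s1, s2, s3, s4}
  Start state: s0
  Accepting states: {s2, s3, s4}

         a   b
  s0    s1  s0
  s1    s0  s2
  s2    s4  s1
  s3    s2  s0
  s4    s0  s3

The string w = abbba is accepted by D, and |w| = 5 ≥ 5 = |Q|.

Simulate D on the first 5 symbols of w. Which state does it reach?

Run of D on the first 5 characters of w = a b b b a:
  step 0: s0  (start)
  step 1: s1  (read a: s0→s1)
  step 2: s2  (read b: s1→s2)
  step 3: s1  (read b: s2→s1)
  step 4: s2  (read b: s1→s2)
  step 5: s4  (read a: s2→s4)

After reading 5 characters, D is in state s4.

s4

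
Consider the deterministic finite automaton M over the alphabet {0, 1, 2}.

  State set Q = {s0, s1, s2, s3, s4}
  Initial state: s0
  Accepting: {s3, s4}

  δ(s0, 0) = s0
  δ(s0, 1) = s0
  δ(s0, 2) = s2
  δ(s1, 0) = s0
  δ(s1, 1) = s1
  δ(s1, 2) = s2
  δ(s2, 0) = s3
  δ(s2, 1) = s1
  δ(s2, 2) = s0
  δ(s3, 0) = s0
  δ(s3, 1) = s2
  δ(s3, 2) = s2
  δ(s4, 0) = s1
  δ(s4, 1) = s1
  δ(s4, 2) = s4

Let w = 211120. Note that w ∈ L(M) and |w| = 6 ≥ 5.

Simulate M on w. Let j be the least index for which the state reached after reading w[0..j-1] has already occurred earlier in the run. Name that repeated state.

State sequence: s0 -2-> s2 -1-> s1 -1-> s1 -1-> s1 -2-> s2 -0-> s3
First repeat at step 3: s1 was already visited.

The earliest repeat is at step j = 3: M is in s1, which it already visited at step i = 2.

s1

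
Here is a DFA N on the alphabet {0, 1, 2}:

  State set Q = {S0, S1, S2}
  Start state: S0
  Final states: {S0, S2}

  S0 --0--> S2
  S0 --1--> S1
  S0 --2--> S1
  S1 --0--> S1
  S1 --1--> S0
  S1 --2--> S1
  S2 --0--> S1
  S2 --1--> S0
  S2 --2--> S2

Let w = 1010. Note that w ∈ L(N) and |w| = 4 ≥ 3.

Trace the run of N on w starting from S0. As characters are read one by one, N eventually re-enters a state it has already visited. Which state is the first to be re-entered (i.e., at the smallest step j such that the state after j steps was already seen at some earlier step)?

State sequence: S0 -1-> S1 -0-> S1 -1-> S0 -0-> S2
First repeat at step 2: S1 was already visited.

The earliest repeat is at step j = 2: N is in S1, which it already visited at step i = 1.

S1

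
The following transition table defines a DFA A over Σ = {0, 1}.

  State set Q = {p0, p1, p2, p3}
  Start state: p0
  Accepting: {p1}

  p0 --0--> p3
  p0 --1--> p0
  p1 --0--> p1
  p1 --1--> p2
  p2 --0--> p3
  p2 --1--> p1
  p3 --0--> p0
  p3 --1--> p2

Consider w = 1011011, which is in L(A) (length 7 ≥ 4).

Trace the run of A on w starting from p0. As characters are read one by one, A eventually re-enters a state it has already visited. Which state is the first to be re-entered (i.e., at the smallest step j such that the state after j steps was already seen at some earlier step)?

Run of A on w = 1 0 1 1 0 1 1:
  step 0: p0  (start)
  step 1: p0  (read 1: p0→p0)   ← first repeat (p0 seen earlier)
  step 2: p3  (read 0: p0→p3)
  step 3: p2  (read 1: p3→p2)
  step 4: p1  (read 1: p2→p1)
  step 5: p1  (read 0: p1→p1)
  step 6: p2  (read 1: p1→p2)
  step 7: p1  (read 1: p2→p1)

The earliest repeat is at step j = 1: A is in p0, which it already visited at step i = 0.
With |Q| = 4, pigeonhole forces a state repeat no later than step 4; the substring read between the first and second visits to that state can be pumped.

p0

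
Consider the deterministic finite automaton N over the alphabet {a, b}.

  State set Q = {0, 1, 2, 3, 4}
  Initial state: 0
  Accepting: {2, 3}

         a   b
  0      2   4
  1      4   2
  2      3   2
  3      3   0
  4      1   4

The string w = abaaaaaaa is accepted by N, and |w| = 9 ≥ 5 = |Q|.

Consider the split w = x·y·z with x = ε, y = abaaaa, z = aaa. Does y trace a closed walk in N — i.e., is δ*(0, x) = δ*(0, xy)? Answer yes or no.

State sequence: 0 -a-> 2 -b-> 2 -a-> 3 -a-> 3 -a-> 3 -a-> 3

After x (step 0): 0. After xy (step 6): 3.
They differ (0 ≠ 3), so y is not a cycle from the state after x; this split is not the one the pumping-lemma construction produces, and pumping y need not keep the string in L(N).

no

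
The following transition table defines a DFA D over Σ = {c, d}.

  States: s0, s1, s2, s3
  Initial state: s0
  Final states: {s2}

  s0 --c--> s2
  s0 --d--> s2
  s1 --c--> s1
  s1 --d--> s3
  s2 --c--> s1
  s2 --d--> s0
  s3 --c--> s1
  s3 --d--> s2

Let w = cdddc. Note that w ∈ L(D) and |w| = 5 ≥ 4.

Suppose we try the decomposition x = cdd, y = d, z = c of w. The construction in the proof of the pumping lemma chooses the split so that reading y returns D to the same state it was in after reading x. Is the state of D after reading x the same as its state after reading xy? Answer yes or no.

Run of D on the first 4 characters of w = c d d d:
  step 0: s0  (start)
  step 1: s2  (read c: s0→s2)
  step 2: s0  (read d: s2→s0)
  step 3: s2  (read d: s0→s2)
  step 4: s0  (read d: s2→s0)

After x (step 3): s2. After xy (step 4): s0.
They differ (s2 ≠ s0), so y is not a cycle from the state after x; this split is not the one the pumping-lemma construction produces, and pumping y need not keep the string in L(D).

no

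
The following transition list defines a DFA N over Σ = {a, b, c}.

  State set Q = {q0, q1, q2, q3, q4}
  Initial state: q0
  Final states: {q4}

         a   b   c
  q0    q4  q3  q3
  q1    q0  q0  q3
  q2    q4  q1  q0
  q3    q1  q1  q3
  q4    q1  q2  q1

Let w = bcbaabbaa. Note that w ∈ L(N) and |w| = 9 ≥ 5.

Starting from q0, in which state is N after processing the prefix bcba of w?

State sequence: q0 -b-> q3 -c-> q3 -b-> q1 -a-> q0

After reading 4 characters, N is in state q0.

q0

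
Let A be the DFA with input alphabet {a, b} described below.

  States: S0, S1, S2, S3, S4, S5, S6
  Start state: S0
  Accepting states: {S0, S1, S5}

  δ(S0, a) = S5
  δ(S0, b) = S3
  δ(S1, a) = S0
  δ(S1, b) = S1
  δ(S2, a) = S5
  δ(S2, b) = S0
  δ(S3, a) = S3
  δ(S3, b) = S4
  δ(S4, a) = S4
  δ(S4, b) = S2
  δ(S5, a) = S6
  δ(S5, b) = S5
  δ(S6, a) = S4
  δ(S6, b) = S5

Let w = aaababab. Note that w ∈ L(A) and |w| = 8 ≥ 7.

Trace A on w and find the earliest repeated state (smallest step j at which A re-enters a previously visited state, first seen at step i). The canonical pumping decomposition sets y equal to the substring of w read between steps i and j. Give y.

State sequence: S0 -a-> S5 -a-> S6 -a-> S4 -b-> S2 -a-> S5 -b-> S5 -a-> S6 -b-> S5
First repeat at step 5: S5 was already visited.

So i = 1, j = 5, giving x = w[0:1] = a, y = w[1:5] = aaba, z = w[5:8] = bab.
Check: |xy| = 5 ≤ 7 and |y| = 4 ≥ 1. Reading y takes A from S5 back to S5, so every xyⁱz is accepted.

aaba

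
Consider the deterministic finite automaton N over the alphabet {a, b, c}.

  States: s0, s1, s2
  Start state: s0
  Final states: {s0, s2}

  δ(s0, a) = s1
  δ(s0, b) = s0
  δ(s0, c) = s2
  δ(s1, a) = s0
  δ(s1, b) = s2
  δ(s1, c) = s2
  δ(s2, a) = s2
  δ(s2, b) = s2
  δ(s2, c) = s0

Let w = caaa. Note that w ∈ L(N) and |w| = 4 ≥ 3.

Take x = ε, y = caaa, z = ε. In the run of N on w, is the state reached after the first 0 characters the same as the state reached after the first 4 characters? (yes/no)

no

State sequence: s0 -c-> s2 -a-> s2 -a-> s2 -a-> s2

After x (step 0): s0. After xy (step 4): s2.
They differ (s0 ≠ s2), so y is not a cycle from the state after x; this split is not the one the pumping-lemma construction produces, and pumping y need not keep the string in L(N).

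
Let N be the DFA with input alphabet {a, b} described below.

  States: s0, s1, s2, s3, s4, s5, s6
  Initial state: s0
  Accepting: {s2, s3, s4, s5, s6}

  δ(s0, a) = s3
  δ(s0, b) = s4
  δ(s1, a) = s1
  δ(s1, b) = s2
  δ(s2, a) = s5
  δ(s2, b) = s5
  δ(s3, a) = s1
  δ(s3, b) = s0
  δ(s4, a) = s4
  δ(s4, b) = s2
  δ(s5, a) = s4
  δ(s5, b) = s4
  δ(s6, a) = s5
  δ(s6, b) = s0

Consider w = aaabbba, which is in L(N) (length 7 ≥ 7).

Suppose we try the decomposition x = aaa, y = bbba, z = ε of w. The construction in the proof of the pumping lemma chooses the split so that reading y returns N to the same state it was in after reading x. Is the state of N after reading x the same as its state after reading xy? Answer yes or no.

Run of N on the first 7 characters of w = a a a b b b a:
  step 0: s0  (start)
  step 1: s3  (read a: s0→s3)
  step 2: s1  (read a: s3→s1)
  step 3: s1  (read a: s1→s1)
  step 4: s2  (read b: s1→s2)
  step 5: s5  (read b: s2→s5)
  step 6: s4  (read b: s5→s4)
  step 7: s4  (read a: s4→s4)

After x (step 3): s1. After xy (step 7): s4.
They differ (s1 ≠ s4), so y is not a cycle from the state after x; this split is not the one the pumping-lemma construction produces, and pumping y need not keep the string in L(N).

no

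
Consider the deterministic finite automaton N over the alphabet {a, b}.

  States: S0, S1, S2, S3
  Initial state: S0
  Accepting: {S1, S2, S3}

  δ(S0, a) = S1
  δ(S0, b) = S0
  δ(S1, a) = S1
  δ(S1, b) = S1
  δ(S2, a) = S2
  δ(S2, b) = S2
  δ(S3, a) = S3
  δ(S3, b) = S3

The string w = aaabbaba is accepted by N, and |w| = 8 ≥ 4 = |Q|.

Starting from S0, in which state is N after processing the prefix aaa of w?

S1

Run of N on the first 3 characters of w = a a a:
  step 0: S0  (start)
  step 1: S1  (read a: S0→S1)
  step 2: S1  (read a: S1→S1)
  step 3: S1  (read a: S1→S1)

After reading 3 characters, N is in state S1.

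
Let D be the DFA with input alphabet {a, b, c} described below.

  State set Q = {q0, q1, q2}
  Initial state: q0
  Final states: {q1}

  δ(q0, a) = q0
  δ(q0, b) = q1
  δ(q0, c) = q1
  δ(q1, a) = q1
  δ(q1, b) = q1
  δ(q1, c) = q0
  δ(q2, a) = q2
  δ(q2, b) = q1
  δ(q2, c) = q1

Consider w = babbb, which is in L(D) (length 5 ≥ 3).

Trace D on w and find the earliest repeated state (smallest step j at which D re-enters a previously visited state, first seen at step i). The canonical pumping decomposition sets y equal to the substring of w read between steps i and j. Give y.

a

Run of D on w = b a b b b:
  step 0: q0  (start)
  step 1: q1  (read b: q0→q1)
  step 2: q1  (read a: q1→q1)   ← first repeat (q1 seen earlier)
  step 3: q1  (read b: q1→q1)
  step 4: q1  (read b: q1→q1)
  step 5: q1  (read b: q1→q1)

So i = 1, j = 2, giving x = w[0:1] = b, y = w[1:2] = a, z = w[2:5] = bbb.
Check: |xy| = 2 ≤ 3 and |y| = 1 ≥ 1. Reading y takes D from q1 back to q1, so every xyⁱz is accepted.
Since D has 3 states, any run of length ≥ 3 visits 3+1 states, so by pigeonhole some state repeats within the first 3 steps — that repeat gives the pumpable loop.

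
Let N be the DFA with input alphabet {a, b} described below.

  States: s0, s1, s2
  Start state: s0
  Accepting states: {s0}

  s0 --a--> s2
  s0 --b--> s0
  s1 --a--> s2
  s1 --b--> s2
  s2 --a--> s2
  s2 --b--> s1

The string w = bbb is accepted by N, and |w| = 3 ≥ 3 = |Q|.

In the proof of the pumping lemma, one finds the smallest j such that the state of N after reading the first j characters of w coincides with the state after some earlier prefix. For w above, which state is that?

s0

Run of N on w = b b b:
  step 0: s0  (start)
  step 1: s0  (read b: s0→s0)   ← first repeat (s0 seen earlier)
  step 2: s0  (read b: s0→s0)
  step 3: s0  (read b: s0→s0)

The earliest repeat is at step j = 1: N is in s0, which it already visited at step i = 0.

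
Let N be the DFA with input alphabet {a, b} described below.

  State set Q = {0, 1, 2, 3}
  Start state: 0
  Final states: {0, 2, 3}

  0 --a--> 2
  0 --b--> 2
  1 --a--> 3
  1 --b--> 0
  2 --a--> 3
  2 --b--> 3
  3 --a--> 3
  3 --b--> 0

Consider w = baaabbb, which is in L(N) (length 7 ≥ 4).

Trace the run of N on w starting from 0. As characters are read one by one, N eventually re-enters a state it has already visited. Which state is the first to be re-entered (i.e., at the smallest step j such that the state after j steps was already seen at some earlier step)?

State sequence: 0 -b-> 2 -a-> 3 -a-> 3 -a-> 3 -b-> 0 -b-> 2 -b-> 3
First repeat at step 3: 3 was already visited.

The earliest repeat is at step j = 3: N is in 3, which it already visited at step i = 2.
The DFA has 4 states, so the proof of the pumping lemma guarantees a repeated state among the first 4+1 visited; the segment between the two visits is the pumpable y.

3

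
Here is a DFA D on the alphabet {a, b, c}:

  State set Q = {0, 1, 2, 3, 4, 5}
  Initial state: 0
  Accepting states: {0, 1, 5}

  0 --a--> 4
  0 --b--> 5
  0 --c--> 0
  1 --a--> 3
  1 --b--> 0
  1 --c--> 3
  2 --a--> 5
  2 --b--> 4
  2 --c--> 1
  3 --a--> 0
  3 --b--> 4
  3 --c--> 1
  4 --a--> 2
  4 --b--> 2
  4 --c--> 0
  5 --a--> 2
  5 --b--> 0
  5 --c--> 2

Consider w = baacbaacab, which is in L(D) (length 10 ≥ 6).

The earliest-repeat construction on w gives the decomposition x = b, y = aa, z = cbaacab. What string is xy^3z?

baaaaaacbaacab

xy^3z = b·aa·aa·aa·cbaacab = baaaaaacbaacab.
Reading y = aa takes D from 5 back to 5, so after x·y·y·y the machine is still in 5, and z then leads to the accepting state 0. Hence baaaaaacbaacab ∈ L(D).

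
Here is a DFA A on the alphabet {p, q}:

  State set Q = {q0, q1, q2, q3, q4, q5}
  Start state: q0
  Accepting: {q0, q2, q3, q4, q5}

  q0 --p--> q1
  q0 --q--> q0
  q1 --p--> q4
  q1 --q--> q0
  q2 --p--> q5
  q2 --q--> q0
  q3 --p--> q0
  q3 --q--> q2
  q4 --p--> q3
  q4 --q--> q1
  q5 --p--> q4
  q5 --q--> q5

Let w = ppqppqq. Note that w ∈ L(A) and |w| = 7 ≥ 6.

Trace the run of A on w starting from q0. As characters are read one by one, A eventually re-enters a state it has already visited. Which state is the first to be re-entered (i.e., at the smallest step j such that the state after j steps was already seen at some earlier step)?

q1

State sequence: q0 -p-> q1 -p-> q4 -q-> q1 -p-> q4 -p-> q3 -q-> q2 -q-> q0
First repeat at step 3: q1 was already visited.

The earliest repeat is at step j = 3: A is in q1, which it already visited at step i = 1.
The DFA has 6 states, so the proof of the pumping lemma guarantees a repeated state among the first 6+1 visited; the segment between the two visits is the pumpable y.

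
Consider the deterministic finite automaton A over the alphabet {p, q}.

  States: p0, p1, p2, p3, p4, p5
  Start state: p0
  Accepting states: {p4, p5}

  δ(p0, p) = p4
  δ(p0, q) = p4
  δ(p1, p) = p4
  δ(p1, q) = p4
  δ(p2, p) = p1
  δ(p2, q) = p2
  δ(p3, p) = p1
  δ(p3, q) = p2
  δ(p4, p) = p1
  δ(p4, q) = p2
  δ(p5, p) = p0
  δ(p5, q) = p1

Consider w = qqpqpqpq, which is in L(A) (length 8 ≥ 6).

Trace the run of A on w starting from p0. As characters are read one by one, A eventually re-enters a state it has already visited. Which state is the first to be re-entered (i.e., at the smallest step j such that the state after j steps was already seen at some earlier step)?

State sequence: p0 -q-> p4 -q-> p2 -p-> p1 -q-> p4 -p-> p1 -q-> p4 -p-> p1 -q-> p4
First repeat at step 4: p4 was already visited.

The earliest repeat is at step j = 4: A is in p4, which it already visited at step i = 1.
With |Q| = 6, pigeonhole forces a state repeat no later than step 6; the substring read between the first and second visits to that state can be pumped.

p4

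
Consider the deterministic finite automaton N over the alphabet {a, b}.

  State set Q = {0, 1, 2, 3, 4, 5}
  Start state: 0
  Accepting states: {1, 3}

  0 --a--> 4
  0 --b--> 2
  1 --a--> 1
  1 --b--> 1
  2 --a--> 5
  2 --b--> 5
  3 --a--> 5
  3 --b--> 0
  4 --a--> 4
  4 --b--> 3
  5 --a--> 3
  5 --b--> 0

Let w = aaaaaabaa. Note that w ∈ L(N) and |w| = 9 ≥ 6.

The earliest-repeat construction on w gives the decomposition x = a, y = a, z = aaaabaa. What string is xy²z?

aaaaaaabaa

xy^2z = a·a·a·aaaabaa = aaaaaaabaa.
Reading y = a takes N from 4 back to 4, so after x·y·y the machine is still in 4, and z then leads to the accepting state 3. Hence aaaaaaabaa ∈ L(N).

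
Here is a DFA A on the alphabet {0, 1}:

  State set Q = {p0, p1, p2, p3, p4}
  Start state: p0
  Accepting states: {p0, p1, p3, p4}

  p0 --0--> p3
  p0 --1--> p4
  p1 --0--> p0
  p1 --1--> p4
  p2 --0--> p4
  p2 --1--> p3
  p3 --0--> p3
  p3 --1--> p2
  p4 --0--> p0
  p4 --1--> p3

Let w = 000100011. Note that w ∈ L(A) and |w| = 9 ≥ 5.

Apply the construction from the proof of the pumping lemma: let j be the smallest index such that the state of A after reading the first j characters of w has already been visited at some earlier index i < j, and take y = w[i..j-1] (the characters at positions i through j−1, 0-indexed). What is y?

Run of A on w = 0 0 0 1 0 0 0 1 1:
  step 0: p0  (start)
  step 1: p3  (read 0: p0→p3)
  step 2: p3  (read 0: p3→p3)   ← first repeat (p3 seen earlier)
  step 3: p3  (read 0: p3→p3)
  step 4: p2  (read 1: p3→p2)
  step 5: p4  (read 0: p2→p4)
  step 6: p0  (read 0: p4→p0)
  step 7: p3  (read 0: p0→p3)
  step 8: p2  (read 1: p3→p2)
  step 9: p3  (read 1: p2→p3)

So i = 1, j = 2, giving x = w[0:1] = 0, y = w[1:2] = 0, z = w[2:9] = 0100011.
Check: |xy| = 2 ≤ 5 and |y| = 1 ≥ 1. Reading y takes A from p3 back to p3, so every xyⁱz is accepted.

0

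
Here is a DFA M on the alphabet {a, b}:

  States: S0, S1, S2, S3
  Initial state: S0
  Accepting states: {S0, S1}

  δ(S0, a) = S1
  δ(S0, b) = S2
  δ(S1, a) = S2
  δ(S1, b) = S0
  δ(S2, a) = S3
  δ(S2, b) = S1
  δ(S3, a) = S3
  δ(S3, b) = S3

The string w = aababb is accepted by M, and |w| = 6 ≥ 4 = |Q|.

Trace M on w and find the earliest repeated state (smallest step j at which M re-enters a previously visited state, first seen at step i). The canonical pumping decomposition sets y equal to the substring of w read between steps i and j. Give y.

ab

State sequence: S0 -a-> S1 -a-> S2 -b-> S1 -a-> S2 -b-> S1 -b-> S0
First repeat at step 3: S1 was already visited.

So i = 1, j = 3, giving x = w[0:1] = a, y = w[1:3] = ab, z = w[3:6] = abb.
Check: |xy| = 3 ≤ 4 and |y| = 2 ≥ 1. Reading y takes M from S1 back to S1, so every xyⁱz is accepted.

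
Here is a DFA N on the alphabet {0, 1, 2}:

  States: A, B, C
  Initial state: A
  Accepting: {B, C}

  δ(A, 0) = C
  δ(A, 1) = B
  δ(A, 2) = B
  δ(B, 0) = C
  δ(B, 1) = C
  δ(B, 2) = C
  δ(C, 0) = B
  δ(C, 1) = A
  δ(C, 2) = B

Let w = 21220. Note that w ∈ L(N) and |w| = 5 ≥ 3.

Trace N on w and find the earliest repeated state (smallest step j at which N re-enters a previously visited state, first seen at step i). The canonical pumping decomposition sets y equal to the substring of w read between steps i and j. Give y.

Run of N on w = 2 1 2 2 0:
  step 0: A  (start)
  step 1: B  (read 2: A→B)
  step 2: C  (read 1: B→C)
  step 3: B  (read 2: C→B)   ← first repeat (B seen earlier)
  step 4: C  (read 2: B→C)
  step 5: B  (read 0: C→B)

So i = 1, j = 3, giving x = w[0:1] = 2, y = w[1:3] = 12, z = w[3:5] = 20.
Check: |xy| = 3 ≤ 3 and |y| = 2 ≥ 1. Reading y takes N from B back to B, so every xyⁱz is accepted.
Since N has 3 states, any run of length ≥ 3 visits 3+1 states, so by pigeonhole some state repeats within the first 3 steps — that repeat gives the pumpable loop.

12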